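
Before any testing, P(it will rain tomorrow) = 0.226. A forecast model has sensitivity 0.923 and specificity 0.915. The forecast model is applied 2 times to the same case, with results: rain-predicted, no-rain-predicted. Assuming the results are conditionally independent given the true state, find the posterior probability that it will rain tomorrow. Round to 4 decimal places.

Posterior P(H) ≈ 0.2106

Let H be the event that it will rain tomorrow; start with P(H) = 0.226. P('rain-predicted'|H) = 0.923, P('rain-predicted'|¬H) = 0.085.
Update on result 1 ('rain-predicted'): P(H) ← 0.923·0.2260 / (0.923·0.2260 + 0.085·0.7740) = 0.20860/0.27439 = 0.7602.
Update on result 2 ('no-rain-predicted'): P(H) ← 0.077·0.7602 / (0.077·0.7602 + 0.915·0.2398) = 0.058538/0.27793 = 0.2106.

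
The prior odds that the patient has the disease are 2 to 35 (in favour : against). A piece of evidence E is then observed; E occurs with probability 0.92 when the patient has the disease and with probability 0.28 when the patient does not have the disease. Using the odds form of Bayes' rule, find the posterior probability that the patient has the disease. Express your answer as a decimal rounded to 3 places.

Prior odds = 2/35 = 0.057143.
Likelihood ratio for E = 0.92/0.28 = 3.2857.
Posterior odds = prior odds × LR = 0.18776.
Posterior probability = odds/(1+odds) = 0.18776/1.1878 = 0.158.

Posterior probability ≈ 0.158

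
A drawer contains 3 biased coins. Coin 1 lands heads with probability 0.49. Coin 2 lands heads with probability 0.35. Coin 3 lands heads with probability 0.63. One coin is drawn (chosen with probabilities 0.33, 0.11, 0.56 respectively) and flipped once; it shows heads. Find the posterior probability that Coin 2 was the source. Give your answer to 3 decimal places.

Tabulate prior·likelihood by source: [1] prior 0.33, lik 0.49, product 0.1617; [2] prior 0.11, lik 0.35, product 0.03850; [3] prior 0.56, lik 0.63, product 0.3528.
Normalizing constant = 0.55300; the posterior for Coin 2 is its product over the sum, 0.03850/0.55300 = 0.070.

Posterior probability ≈ 0.070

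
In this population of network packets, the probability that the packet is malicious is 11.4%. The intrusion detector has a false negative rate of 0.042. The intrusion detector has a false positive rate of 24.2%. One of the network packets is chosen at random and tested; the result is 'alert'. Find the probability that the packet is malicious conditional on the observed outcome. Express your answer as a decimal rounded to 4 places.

P(H | E) ≈ 0.3375

Let H be the event that the packet is malicious. P(H) = 0.114, so P(¬H) = 0.886. With E the 'alert' result, P(E|H) = 0.958 and P(E|¬H) = 0.242.
P(E) = 0.958·0.114 + 0.242·0.886 = 0.10921 + 0.21441 = 0.32362.
By Bayes' theorem, P(H|E) = 0.10921 / 0.32362 = 0.3375.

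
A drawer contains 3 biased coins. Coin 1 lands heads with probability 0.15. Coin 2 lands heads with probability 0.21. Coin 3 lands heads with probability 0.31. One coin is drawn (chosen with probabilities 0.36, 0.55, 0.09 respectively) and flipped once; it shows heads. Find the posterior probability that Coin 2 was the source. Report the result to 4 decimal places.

Posterior probability ≈ 0.5851

Tabulate prior·likelihood by source: [1] prior 0.36, lik 0.15, product 0.05400; [2] prior 0.55, lik 0.21, product 0.1155; [3] prior 0.09, lik 0.31, product 0.02790.
Normalizing constant = 0.19740; the posterior for Coin 2 is its product over the sum, 0.1155/0.19740 = 0.5851.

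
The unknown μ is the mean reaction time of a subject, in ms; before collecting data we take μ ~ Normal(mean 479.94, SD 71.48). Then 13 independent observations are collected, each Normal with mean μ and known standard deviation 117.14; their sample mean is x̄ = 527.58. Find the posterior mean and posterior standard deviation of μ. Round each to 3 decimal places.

With known σ, the Normal prior is conjugate. Weight on the data is w = (n/σ²)/(n/σ² + 1/τ₀²) = 0.00094740/(0.00094740+0.00019572) = 0.82879.
Posterior mean = w·x̄ + (1−w)·μ₀ = 0.82879·527.58 + 0.17121·479.94 = 519.423. Posterior variance = 1/(0.00094740+0.00019572) = 874.801, so SD = 29.577.

Posterior mean ≈ 519.423; posterior SD ≈ 29.577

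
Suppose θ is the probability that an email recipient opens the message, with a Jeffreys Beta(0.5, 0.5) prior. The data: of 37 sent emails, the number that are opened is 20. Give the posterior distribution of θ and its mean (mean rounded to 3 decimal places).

The binomial likelihood is conjugate to the Beta prior: with 20 successes and 17 failures, the posterior is Beta(0.5+20, 0.5+17) = Beta(20.5, 17.5).
Posterior mean = α/(α+β) = 20.5/38 = 0.539.

Posterior: Beta(20.5, 17.5); mean ≈ 0.539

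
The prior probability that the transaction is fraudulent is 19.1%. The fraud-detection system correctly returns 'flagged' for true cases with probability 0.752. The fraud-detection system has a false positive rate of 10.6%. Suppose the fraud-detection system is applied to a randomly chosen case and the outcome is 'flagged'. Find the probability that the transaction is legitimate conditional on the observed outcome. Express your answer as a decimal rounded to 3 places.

Write H for 'the transaction is fraudulent'. Prior odds H:¬H = 0.191/0.809 = 0.23609. For the 'flagged' outcome, the likelihood ratio is 0.752/0.106 = 7.0943.
Posterior odds = 0.23609 × 7.0943 = 1.6749, so P(H|E) = 1.6749/(1+1.6749) = 0.626. Then P(¬H|E) = 1 − 0.626 = 0.374.

P(¬H | E) ≈ 0.374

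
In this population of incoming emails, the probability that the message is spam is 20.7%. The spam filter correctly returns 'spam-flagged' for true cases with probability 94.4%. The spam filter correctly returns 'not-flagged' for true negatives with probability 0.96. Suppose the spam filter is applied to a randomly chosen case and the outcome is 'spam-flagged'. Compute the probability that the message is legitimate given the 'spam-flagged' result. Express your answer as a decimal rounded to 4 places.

Let H be the event that the message is spam. P(H) = 0.207, so P(¬H) = 0.793. With E the 'spam-flagged' result, P(E|H) = 0.944 and P(E|¬H) = 0.04.
P(E) = 0.944·0.207 + 0.04·0.793 = 0.19541 + 0.031720 = 0.22713.
By Bayes' theorem, P(H|E) = 0.19541 / 0.22713 = 0.8603. Hence P(¬H|E) = 1 − 0.8603 = 0.1397.

P(¬H | E) ≈ 0.1397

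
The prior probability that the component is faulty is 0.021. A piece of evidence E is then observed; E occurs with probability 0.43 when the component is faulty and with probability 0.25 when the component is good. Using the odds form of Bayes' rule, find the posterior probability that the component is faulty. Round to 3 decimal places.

Posterior probability ≈ 0.036

Prior odds = 0.021/(1−0.021) = 0.021450.
Likelihood ratio for E = 0.43/0.25 = 1.7200.
Posterior odds = prior odds × LR = 0.036895.
Posterior probability = odds/(1+odds) = 0.036895/1.0369 = 0.036.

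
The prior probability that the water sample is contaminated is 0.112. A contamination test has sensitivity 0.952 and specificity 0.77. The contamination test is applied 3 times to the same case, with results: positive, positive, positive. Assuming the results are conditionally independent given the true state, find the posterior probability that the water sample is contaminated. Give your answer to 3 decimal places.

Posterior P(H) ≈ 0.899

Let H be the event that the water sample is contaminated; start with P(H) = 0.112. P('positive'|H) = 0.952, P('positive'|¬H) = 0.23.
Update on result 1 ('positive'): P(H) ← 0.952·0.1120 / (0.952·0.1120 + 0.23·0.8880) = 0.10662/0.31086 = 0.3430.
Update on result 2 ('positive'): P(H) ← 0.952·0.3430 / (0.952·0.3430 + 0.23·0.6570) = 0.32653/0.47764 = 0.6836.
Update on result 3 ('positive'): P(H) ← 0.952·0.6836 / (0.952·0.6836 + 0.23·0.3164) = 0.65081/0.72358 = 0.8994.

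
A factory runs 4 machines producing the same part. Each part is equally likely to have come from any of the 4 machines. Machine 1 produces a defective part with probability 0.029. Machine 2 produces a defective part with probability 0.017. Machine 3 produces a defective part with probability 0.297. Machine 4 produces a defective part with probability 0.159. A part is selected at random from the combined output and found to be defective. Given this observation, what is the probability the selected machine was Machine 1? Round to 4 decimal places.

Posterior probability ≈ 0.0578

Tabulate prior·likelihood by source: [1] prior 0.25, lik 0.029, product 0.007250; [2] prior 0.25, lik 0.017, product 0.004250; [3] prior 0.25, lik 0.297, product 0.07425; [4] prior 0.25, lik 0.159, product 0.03975.
Normalizing constant = 0.12550; the posterior for Machine 1 is its product over the sum, 0.007250/0.12550 = 0.0578.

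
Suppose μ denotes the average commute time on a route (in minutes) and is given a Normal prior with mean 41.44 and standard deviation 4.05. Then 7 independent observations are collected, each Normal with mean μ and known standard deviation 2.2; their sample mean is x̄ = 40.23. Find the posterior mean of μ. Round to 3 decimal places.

Posterior mean ≈ 40.279

Prior precision 1/τ₀² = 1/4.05² = 0.0609663; data precision n/σ² = 7/2.2² = 1.44628.
Posterior precision = 0.0609663 + 1.44628 = 1.50725.
Posterior mean = (0.0609663·41.44 + 1.44628·40.23) / 1.50725 = 40.279.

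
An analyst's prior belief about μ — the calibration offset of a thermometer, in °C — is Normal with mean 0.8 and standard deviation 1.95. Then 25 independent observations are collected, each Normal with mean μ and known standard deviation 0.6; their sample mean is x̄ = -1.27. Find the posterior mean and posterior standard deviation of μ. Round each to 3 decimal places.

Prior precision 1/τ₀² = 1/1.95² = 0.262985; data precision n/σ² = 25/0.6² = 69.4444.
Posterior precision = 0.262985 + 69.4444 = 69.7074, giving posterior SD = 1/√69.7074 = 0.120.
Posterior mean = (0.262985·0.8 + 69.4444·-1.27) / 69.7074 = -1.262.

Posterior mean ≈ -1.262; posterior SD ≈ 0.120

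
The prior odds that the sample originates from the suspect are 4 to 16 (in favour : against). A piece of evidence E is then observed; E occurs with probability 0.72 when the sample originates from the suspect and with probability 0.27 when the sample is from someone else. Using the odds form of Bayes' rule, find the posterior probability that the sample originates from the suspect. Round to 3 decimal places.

Prior odds = 4/16 = 0.25000. In log-odds, ln(0.25000) = -1.3863.
Add log likelihood ratio: ln(2.6667) = 0.98083.
Posterior log-odds = -0.40547, so posterior odds = exp(-0.40547) = 0.66667. Converting, P(H|E) = 0.66667/1.6667 = 0.400.

Posterior probability ≈ 0.400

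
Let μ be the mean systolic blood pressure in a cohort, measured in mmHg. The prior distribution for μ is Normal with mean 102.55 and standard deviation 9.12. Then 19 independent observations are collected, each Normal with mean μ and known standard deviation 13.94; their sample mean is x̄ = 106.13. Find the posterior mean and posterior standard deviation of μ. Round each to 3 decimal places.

Prior precision 1/τ₀² = 1/9.12² = 0.0120229; data precision n/σ² = 19/13.94² = 0.0977751.
Posterior precision = 0.0120229 + 0.0977751 = 0.109798, giving posterior SD = 1/√0.109798 = 3.018.
Posterior mean = (0.0120229·102.55 + 0.0977751·106.13) / 0.109798 = 105.738.

Posterior mean ≈ 105.738; posterior SD ≈ 3.018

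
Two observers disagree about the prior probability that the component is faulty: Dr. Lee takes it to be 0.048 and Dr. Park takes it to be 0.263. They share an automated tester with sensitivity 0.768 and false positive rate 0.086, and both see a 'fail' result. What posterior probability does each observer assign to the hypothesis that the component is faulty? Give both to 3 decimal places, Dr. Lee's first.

Dr. Lee: 0.310; Dr. Park: 0.761

P('+'|H) = 0.768, P('+'|¬H) = 0.086.
Dr. Lee: numerator 0.768·0.048 = 0.036864; evidence = 0.036864+0.086·0.952 = 0.11874; posterior = 0.310.
Dr. Park: numerator 0.768·0.263 = 0.20198; evidence = 0.20198+0.086·0.737 = 0.26537; posterior = 0.761.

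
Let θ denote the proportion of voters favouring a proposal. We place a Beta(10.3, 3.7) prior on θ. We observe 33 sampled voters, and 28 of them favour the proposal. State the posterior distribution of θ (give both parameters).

Posterior: Beta(38.3, 8.7)

Observing 28 successes and 5 failures updates Beta(10.3, 3.7) by adding the success and failure counts to the two shape parameters: α = 10.3+28 = 38.3, β = 3.7+5 = 8.7.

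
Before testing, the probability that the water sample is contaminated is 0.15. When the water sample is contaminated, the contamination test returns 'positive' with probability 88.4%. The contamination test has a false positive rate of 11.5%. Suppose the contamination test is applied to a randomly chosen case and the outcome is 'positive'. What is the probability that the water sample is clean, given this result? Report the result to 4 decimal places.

Let H be the event that the water sample is contaminated. P(H) = 0.15, so P(¬H) = 0.85. With E the 'positive' result, P(E|H) = 0.884 and P(E|¬H) = 0.115.
P(E) = 0.884·0.15 + 0.115·0.85 = 0.13260 + 0.097750 = 0.23035.
By Bayes' theorem, P(H|E) = 0.13260 / 0.23035 = 0.5756. Hence P(¬H|E) = 1 − 0.5756 = 0.4244.

P(¬H | E) ≈ 0.4244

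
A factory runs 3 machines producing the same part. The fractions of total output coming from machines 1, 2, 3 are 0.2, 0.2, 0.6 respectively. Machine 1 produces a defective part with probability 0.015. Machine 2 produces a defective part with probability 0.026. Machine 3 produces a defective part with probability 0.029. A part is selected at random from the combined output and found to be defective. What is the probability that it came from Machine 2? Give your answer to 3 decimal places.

Posterior probability ≈ 0.203

P(defective|M1) = 0.015; P(defective|M2) = 0.026; P(defective|M3) = 0.029.
Prior × likelihood for each source: 0.2·0.015=0.003000, 0.2·0.026=0.005200, 0.6·0.029=0.01740. Summing gives P(defective) = 0.025600.
P(Machine 2 | defective) = 0.005200 / 0.025600 = 0.203.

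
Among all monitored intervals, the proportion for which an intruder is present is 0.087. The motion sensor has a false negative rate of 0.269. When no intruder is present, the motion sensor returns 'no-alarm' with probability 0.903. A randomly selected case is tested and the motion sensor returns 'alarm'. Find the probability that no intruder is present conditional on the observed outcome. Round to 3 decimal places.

P(¬H | E) ≈ 0.582

Write H for 'an intruder is present'. Prior odds H:¬H = 0.087/0.913 = 0.095290. For the 'alarm' outcome, the likelihood ratio is 0.731/0.097 = 7.5361.
Posterior odds = 0.095290 × 7.5361 = 0.71812, so P(H|E) = 0.71812/(1+0.71812) = 0.418. Then P(¬H|E) = 1 − 0.418 = 0.582.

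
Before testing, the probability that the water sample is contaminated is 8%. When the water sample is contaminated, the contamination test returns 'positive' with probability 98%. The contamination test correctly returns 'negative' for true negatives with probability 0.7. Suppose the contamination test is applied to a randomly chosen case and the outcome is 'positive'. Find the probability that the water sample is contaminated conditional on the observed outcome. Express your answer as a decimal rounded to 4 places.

Write H for 'the water sample is contaminated'. Prior odds H:¬H = 0.08/0.92 = 0.086957. For the 'positive' outcome, the likelihood ratio is 0.98/0.3 = 3.2667.
Posterior odds = 0.086957 × 3.2667 = 0.28406, so P(H|E) = 0.28406/(1+0.28406) = 0.2212.

P(H | E) ≈ 0.2212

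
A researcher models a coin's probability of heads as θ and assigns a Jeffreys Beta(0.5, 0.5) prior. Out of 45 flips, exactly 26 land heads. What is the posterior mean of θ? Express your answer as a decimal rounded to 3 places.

Posterior mean ≈ 0.576

The binomial likelihood is conjugate to the Beta prior: with 26 successes and 19 failures, the posterior is Beta(0.5+26, 0.5+19) = Beta(26.5, 19.5).
E[θ | data] = 26.5/(26.5+19.5) = 0.576.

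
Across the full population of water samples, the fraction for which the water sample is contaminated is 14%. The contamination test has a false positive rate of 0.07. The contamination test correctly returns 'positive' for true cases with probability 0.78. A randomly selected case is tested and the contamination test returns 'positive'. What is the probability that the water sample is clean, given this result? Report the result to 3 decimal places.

Let H be the event that the water sample is contaminated. P(H) = 0.14, so P(¬H) = 0.86. With E the 'positive' result, P(E|H) = 0.78 and P(E|¬H) = 0.07.
P(E) = 0.78·0.14 + 0.07·0.86 = 0.10920 + 0.060200 = 0.16940.
By Bayes' theorem, P(H|E) = 0.10920 / 0.16940 = 0.645. Hence P(¬H|E) = 1 − 0.645 = 0.355.

P(¬H | E) ≈ 0.355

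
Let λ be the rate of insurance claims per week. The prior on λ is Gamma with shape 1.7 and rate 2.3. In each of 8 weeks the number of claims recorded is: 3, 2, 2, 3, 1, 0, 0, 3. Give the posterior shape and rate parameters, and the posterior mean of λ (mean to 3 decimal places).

The Poisson likelihood adds the total count to the shape and the number of exposure periods to the rate. Here ∑xᵢ = 14 and n = 8, so shape 1.7→15.7 and rate 2.3→10.3.
E[λ | data] = 15.7/10.3 = 1.524.

Posterior: Gamma(shape=15.7, rate=10.3); mean ≈ 1.524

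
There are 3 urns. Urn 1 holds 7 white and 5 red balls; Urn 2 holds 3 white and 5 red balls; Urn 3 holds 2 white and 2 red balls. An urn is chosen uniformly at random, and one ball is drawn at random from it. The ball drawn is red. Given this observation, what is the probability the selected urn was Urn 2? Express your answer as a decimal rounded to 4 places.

Tabulate prior·likelihood by source: [1] prior 0.333333, lik 0.4167, product 0.1389; [2] prior 0.333333, lik 0.625, product 0.2083; [3] prior 0.333333, lik 0.5, product 0.1667.
Normalizing constant = 0.51389; the posterior for Urn 2 is its product over the sum, 0.2083/0.51389 = 0.4054.

Posterior probability ≈ 0.4054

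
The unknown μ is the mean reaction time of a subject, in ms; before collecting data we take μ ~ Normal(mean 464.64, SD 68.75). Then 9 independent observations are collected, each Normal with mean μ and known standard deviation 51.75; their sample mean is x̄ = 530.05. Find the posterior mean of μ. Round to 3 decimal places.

Posterior mean ≈ 526.176

Prior precision 1/τ₀² = 1/68.75² = 0.00021157; data precision n/σ² = 9/51.75² = 0.00336064.
Posterior precision = 0.00021157 + 0.00336064 = 0.00357221.
Posterior mean = (0.00021157·464.64 + 0.00336064·530.05) / 0.00357221 = 526.176.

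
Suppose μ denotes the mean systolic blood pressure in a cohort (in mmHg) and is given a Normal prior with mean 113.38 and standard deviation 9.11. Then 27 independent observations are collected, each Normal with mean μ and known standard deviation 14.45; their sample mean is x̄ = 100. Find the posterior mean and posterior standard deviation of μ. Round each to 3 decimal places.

Prior precision 1/τ₀² = 1/9.11² = 0.0120493; data precision n/σ² = 27/14.45² = 0.129309.
Posterior precision = 0.0120493 + 0.129309 = 0.141358, giving posterior SD = 1/√0.141358 = 2.660.
Posterior mean = (0.0120493·113.38 + 0.129309·100) / 0.141358 = 101.141.

Posterior mean ≈ 101.141; posterior SD ≈ 2.660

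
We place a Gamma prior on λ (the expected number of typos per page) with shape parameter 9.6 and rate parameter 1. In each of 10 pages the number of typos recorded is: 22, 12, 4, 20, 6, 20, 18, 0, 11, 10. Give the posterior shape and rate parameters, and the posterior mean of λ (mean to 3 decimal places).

Total count ∑xᵢ = 123 over n = 10 pages.
Gamma is conjugate to the Poisson likelihood: posterior is Gamma(shape = 9.6+123 = 132.6, rate = 1+10 = 11).
E[λ | data] = 132.6/11 = 12.055.

Posterior: Gamma(shape=132.6, rate=11); mean ≈ 12.055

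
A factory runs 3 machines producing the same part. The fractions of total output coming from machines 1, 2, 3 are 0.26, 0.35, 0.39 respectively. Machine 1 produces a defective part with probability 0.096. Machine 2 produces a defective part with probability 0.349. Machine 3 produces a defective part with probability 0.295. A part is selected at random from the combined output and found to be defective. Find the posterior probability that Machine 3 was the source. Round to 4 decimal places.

P(defective|M1) = 0.096; P(defective|M2) = 0.349; P(defective|M3) = 0.295.
Prior × likelihood for each source: 0.26·0.096=0.02496, 0.35·0.349=0.1221, 0.39·0.295=0.1150. Summing gives P(defective) = 0.26216.
P(Machine 3 | defective) = 0.1150 / 0.26216 = 0.4389.

Posterior probability ≈ 0.4389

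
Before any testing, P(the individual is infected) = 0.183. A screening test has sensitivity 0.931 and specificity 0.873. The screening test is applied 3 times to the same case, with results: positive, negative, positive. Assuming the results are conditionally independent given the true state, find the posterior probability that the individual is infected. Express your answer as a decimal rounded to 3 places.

Let H be the event that the individual is infected; start with P(H) = 0.183. P('positive'|H) = 0.931, P('positive'|¬H) = 0.127.
Update on result 1 ('positive'): P(H) ← 0.931·0.1830 / (0.931·0.1830 + 0.127·0.8170) = 0.17037/0.27413 = 0.6215.
Update on result 2 ('negative'): P(H) ← 0.069·0.6215 / (0.069·0.6215 + 0.873·0.3785) = 0.042883/0.37331 = 0.1149.
Update on result 3 ('positive'): P(H) ← 0.931·0.1149 / (0.931·0.1149 + 0.127·0.8851) = 0.10695/0.21936 = 0.4875.

Posterior P(H) ≈ 0.488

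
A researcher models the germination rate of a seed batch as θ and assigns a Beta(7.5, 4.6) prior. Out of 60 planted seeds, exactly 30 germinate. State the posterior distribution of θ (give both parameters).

Observing 30 successes and 30 failures updates Beta(7.5, 4.6) by adding the success and failure counts to the two shape parameters: α = 7.5+30 = 37.5, β = 4.6+30 = 34.6.

Posterior: Beta(37.5, 34.6)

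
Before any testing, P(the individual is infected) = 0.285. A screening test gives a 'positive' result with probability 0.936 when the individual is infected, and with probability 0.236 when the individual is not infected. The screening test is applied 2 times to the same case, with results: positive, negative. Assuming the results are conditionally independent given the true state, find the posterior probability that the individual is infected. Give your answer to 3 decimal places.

Posterior P(H) ≈ 0.117

With H the event that the individual is infected, the joint likelihood of the observed sequence is P(data|H) = 0.936·0.064 = 0.059904 and P(data|¬H) = 0.236·0.764 = 0.18030.
Bayes: P(H|data) = 0.285·0.059904 / (0.285·0.059904 + 0.715·0.18030) = 0.017073/0.14599 = 0.1169.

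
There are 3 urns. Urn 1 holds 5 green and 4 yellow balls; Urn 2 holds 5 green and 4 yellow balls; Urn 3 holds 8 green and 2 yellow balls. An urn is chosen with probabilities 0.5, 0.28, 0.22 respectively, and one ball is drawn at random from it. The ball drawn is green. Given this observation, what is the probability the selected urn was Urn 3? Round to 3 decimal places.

P(green|Urn 1) = 0.5556; P(green|Urn 2) = 0.5556; P(green|Urn 3) = 0.8.
Prior × likelihood for each source: 0.5·0.5556=0.2778, 0.28·0.5556=0.1556, 0.22·0.8=0.1760. Summing gives P(green) = 0.60933.
P(Urn 3 | green) = 0.1760 / 0.60933 = 0.289.

Posterior probability ≈ 0.289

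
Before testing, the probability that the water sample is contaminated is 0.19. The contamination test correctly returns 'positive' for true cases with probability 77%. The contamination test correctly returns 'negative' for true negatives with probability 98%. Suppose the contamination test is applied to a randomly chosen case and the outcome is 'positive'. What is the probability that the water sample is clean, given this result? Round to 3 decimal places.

P(¬H | E) ≈ 0.100

Let H be the event that the water sample is contaminated. P(H) = 0.19, so P(¬H) = 0.81. With E the 'positive' result, P(E|H) = 0.77 and P(E|¬H) = 0.02.
P(E) = 0.77·0.19 + 0.02·0.81 = 0.14630 + 0.016200 = 0.16250.
By Bayes' theorem, P(H|E) = 0.14630 / 0.16250 = 0.900. Hence P(¬H|E) = 1 − 0.900 = 0.100.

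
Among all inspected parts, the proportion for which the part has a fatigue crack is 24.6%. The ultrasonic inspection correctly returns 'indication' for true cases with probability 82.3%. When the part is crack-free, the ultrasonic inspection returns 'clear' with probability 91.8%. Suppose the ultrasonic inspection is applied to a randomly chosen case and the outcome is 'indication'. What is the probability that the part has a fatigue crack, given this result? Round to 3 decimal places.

Write H for 'the part has a fatigue crack'. Prior odds H:¬H = 0.246/0.754 = 0.32626. For the 'indication' outcome, the likelihood ratio is 0.823/0.082 = 10.037.
Posterior odds = 0.32626 × 10.037 = 3.2745, so P(H|E) = 3.2745/(1+3.2745) = 0.766.

P(H | E) ≈ 0.766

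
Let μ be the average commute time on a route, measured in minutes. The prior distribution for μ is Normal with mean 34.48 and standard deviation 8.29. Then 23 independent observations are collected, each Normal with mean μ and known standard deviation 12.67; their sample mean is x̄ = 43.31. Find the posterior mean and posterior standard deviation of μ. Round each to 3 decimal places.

With known σ, the Normal prior is conjugate. Weight on the data is w = (n/σ²)/(n/σ² + 1/τ₀²) = 0.143276/(0.143276+0.0145509) = 0.90780.
Posterior mean = w·x̄ + (1−w)·μ₀ = 0.90780·43.31 + 0.092195·34.48 = 42.496. Posterior variance = 1/(0.143276+0.0145509) = 6.33604, so SD = 2.517.

Posterior mean ≈ 42.496; posterior SD ≈ 2.517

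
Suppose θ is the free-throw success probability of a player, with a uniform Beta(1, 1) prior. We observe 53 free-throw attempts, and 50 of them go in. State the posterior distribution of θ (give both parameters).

Posterior: Beta(51, 4)

The binomial likelihood is conjugate to the Beta prior: with 50 successes and 3 failures, the posterior is Beta(1+50, 1+3) = Beta(51, 4).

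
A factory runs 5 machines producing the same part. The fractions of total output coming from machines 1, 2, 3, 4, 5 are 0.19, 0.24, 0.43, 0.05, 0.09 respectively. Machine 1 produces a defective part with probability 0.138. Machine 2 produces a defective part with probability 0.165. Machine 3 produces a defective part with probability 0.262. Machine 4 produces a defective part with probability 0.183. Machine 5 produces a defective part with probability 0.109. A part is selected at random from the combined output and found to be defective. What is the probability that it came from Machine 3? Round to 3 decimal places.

Tabulate prior·likelihood by source: [1] prior 0.19, lik 0.138, product 0.02622; [2] prior 0.24, lik 0.165, product 0.03960; [3] prior 0.43, lik 0.262, product 0.1127; [4] prior 0.05, lik 0.183, product 0.009150; [5] prior 0.09, lik 0.109, product 0.009810.
Normalizing constant = 0.19744; the posterior for Machine 3 is its product over the sum, 0.1127/0.19744 = 0.571.

Posterior probability ≈ 0.571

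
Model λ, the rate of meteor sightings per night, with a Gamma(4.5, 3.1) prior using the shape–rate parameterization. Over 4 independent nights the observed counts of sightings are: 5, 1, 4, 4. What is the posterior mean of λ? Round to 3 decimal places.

Posterior mean ≈ 2.606

The Poisson likelihood adds the total count to the shape and the number of exposure periods to the rate. Here ∑xᵢ = 14 and n = 4, so shape 4.5→18.5 and rate 3.1→7.1.
Posterior mean = shape/rate = 18.5/7.1 = 2.606.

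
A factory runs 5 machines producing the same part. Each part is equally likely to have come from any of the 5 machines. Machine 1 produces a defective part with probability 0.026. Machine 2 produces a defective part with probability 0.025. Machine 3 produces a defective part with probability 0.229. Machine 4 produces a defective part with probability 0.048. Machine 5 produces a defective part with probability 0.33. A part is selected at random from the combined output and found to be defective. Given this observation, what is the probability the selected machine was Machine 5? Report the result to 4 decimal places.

P(defective|M1) = 0.026; P(defective|M2) = 0.025; P(defective|M3) = 0.229; P(defective|M4) = 0.048; P(defective|M5) = 0.33.
Prior × likelihood for each source: 0.2·0.026=0.005200, 0.2·0.025=0.005000, 0.2·0.229=0.04580, 0.2·0.048=0.009600, 0.2·0.33=0.06600. Summing gives P(defective) = 0.13160.
P(Machine 5 | defective) = 0.06600 / 0.13160 = 0.5015.

Posterior probability ≈ 0.5015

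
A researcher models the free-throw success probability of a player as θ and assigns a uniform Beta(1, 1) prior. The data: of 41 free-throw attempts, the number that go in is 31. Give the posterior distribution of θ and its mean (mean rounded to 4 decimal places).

Observing 31 successes and 10 failures updates Beta(1, 1) by adding the success and failure counts to the two shape parameters: α = 1+31 = 32, β = 1+10 = 11.
E[θ | data] = 32/(32+11) = 0.7442.

Posterior: Beta(32, 11); mean ≈ 0.7442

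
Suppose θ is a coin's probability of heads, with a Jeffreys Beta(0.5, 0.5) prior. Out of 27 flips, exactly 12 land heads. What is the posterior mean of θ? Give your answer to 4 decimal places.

Observing 12 successes and 15 failures updates Beta(0.5, 0.5) by adding the success and failure counts to the two shape parameters: α = 0.5+12 = 12.5, β = 0.5+15 = 15.5.
Posterior mean = α/(α+β) = 12.5/28 = 0.4464.

Posterior mean ≈ 0.4464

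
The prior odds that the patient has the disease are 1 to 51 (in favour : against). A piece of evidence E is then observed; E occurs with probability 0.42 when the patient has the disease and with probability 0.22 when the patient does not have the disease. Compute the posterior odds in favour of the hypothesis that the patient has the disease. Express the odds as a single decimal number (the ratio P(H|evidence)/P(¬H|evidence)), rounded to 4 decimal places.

Posterior odds ≈ 0.0374

Prior odds = 1/51 = 0.019608. In log-odds, ln(0.019608) = -3.9318.
Add log likelihood ratio: ln(1.9091) = 0.64663.
Posterior log-odds = -3.2852, so posterior odds = exp(-3.2852) = 0.037433.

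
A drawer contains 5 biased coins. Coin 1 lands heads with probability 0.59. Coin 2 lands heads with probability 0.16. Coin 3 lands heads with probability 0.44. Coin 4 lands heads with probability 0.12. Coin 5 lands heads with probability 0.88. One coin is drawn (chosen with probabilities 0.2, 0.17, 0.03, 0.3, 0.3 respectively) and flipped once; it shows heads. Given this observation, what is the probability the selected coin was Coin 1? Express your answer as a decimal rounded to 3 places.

Posterior probability ≈ 0.257

Tabulate prior·likelihood by source: [1] prior 0.2, lik 0.59, product 0.1180; [2] prior 0.17, lik 0.16, product 0.02720; [3] prior 0.03, lik 0.44, product 0.01320; [4] prior 0.3, lik 0.12, product 0.03600; [5] prior 0.3, lik 0.88, product 0.2640.
Normalizing constant = 0.45840; the posterior for Coin 1 is its product over the sum, 0.1180/0.45840 = 0.257.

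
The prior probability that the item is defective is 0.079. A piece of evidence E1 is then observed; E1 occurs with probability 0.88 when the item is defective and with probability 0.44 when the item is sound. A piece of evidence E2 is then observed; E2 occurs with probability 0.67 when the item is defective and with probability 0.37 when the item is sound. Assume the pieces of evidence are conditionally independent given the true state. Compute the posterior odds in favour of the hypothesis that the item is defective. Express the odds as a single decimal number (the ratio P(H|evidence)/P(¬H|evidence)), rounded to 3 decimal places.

Posterior odds ≈ 0.311

Prior odds = 0.079/(1−0.079) = 0.085776.
Likelihood ratio for E1 = 0.88/0.44 = 2.0000.
Likelihood ratio for E2 = 0.67/0.37 = 1.8108.
Posterior odds = prior odds × LR₁ × LR₂ = 0.31065.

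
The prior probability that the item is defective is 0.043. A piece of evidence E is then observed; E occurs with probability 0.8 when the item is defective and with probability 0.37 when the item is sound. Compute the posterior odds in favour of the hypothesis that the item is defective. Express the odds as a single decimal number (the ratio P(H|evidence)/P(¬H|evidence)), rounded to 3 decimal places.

Posterior odds ≈ 0.097

Prior odds = 0.043/(1−0.043) = 0.044932. In log-odds, ln(0.044932) = -3.1026.
Add log likelihood ratio: ln(2.1622) = 0.77111.
Posterior log-odds = -2.3315, so posterior odds = exp(-2.3315) = 0.097150.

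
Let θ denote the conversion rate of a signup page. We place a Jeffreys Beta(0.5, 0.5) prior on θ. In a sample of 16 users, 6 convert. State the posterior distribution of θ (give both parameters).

Posterior: Beta(6.5, 10.5)

The binomial likelihood is conjugate to the Beta prior: with 6 successes and 10 failures, the posterior is Beta(0.5+6, 0.5+10) = Beta(6.5, 10.5).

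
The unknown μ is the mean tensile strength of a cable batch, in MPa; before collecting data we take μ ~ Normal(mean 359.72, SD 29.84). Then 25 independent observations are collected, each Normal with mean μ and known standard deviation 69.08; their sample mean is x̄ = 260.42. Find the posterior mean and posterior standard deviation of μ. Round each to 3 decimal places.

Posterior mean ≈ 277.949; posterior SD ≈ 12.537

With known σ, the Normal prior is conjugate. Weight on the data is w = (n/σ²)/(n/σ² + 1/τ₀²) = 0.00523884/(0.00523884+0.00112306) = 0.82347.
Posterior mean = w·x̄ + (1−w)·μ₀ = 0.82347·260.42 + 0.17653·359.72 = 277.949. Posterior variance = 1/(0.00523884+0.00112306) = 157.186, so SD = 12.537.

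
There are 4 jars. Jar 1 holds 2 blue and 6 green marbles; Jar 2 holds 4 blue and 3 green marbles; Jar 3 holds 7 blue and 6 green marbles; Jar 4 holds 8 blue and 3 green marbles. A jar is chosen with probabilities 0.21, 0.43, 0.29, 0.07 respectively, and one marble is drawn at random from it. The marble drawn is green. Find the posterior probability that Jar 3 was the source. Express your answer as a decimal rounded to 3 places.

Tabulate prior·likelihood by source: [1] prior 0.21, lik 0.75, product 0.1575; [2] prior 0.43, lik 0.4286, product 0.1843; [3] prior 0.29, lik 0.4615, product 0.1338; [4] prior 0.07, lik 0.2727, product 0.01909.
Normalizing constant = 0.49472; the posterior for Jar 3 is its product over the sum, 0.1338/0.49472 = 0.271.

Posterior probability ≈ 0.271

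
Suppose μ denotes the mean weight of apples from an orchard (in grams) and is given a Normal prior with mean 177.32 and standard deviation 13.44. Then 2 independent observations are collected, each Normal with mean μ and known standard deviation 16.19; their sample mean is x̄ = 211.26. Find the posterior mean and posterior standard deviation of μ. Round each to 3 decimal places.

Posterior mean ≈ 196.989; posterior SD ≈ 8.715

With known σ, the Normal prior is conjugate. Weight on the data is w = (n/σ²)/(n/σ² + 1/τ₀²) = 0.00763021/(0.00763021+0.00553607) = 0.57953.
Posterior mean = w·x̄ + (1−w)·μ₀ = 0.57953·211.26 + 0.42047·177.32 = 196.989. Posterior variance = 1/(0.00763021+0.00553607) = 75.9516, so SD = 8.715.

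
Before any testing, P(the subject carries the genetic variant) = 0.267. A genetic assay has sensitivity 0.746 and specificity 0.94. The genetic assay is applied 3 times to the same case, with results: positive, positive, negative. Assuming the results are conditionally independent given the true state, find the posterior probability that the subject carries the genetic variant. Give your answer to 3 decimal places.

Let H be the event that the subject carries the genetic variant; start with P(H) = 0.267. P('positive'|H) = 0.746, P('positive'|¬H) = 0.06.
Update on result 1 ('positive'): P(H) ← 0.746·0.2670 / (0.746·0.2670 + 0.06·0.7330) = 0.19918/0.24316 = 0.8191.
Update on result 2 ('positive'): P(H) ← 0.746·0.8191 / (0.746·0.8191 + 0.06·0.1809) = 0.61107/0.62193 = 0.9826.
Update on result 3 ('negative'): P(H) ← 0.254·0.9826 / (0.254·0.9826 + 0.94·0.0174) = 0.24957/0.26597 = 0.9383.

Posterior P(H) ≈ 0.938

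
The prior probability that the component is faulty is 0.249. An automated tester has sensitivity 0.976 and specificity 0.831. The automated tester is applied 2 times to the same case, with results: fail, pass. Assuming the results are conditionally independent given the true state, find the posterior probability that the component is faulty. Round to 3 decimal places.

Let H be the event that the component is faulty; start with P(H) = 0.249. P('fail'|H) = 0.976, P('fail'|¬H) = 0.169.
Update on result 1 ('fail'): P(H) ← 0.976·0.2490 / (0.976·0.2490 + 0.169·0.7510) = 0.24302/0.36994 = 0.6569.
Update on result 2 ('pass'): P(H) ← 0.024·0.6569 / (0.024·0.6569 + 0.831·0.3431) = 0.015766/0.30086 = 0.0524.

Posterior P(H) ≈ 0.052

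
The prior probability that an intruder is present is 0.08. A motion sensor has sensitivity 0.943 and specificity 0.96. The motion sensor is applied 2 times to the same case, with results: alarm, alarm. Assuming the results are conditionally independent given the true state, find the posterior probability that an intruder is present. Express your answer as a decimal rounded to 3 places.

With H the event that an intruder is present, the joint likelihood of the observed sequence is P(data|H) = 0.943·0.943 = 0.88925 and P(data|¬H) = 0.04·0.04 = 0.0016000.
Bayes: P(H|data) = 0.08·0.88925 / (0.08·0.88925 + 0.92·0.0016000) = 0.071140/0.072612 = 0.9797.

Posterior P(H) ≈ 0.980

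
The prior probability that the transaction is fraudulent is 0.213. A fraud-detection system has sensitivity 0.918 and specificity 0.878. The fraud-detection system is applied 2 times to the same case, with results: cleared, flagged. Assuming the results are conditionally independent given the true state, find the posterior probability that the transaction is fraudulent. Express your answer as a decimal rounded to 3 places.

Posterior P(H) ≈ 0.160

Let H be the event that the transaction is fraudulent; start with P(H) = 0.213. P('flagged'|H) = 0.918, P('flagged'|¬H) = 0.122.
Update on result 1 ('cleared'): P(H) ← 0.082·0.2130 / (0.082·0.2130 + 0.878·0.7870) = 0.017466/0.70845 = 0.0247.
Update on result 2 ('flagged'): P(H) ← 0.918·0.0247 / (0.918·0.0247 + 0.122·0.9753) = 0.022632/0.14162 = 0.1598.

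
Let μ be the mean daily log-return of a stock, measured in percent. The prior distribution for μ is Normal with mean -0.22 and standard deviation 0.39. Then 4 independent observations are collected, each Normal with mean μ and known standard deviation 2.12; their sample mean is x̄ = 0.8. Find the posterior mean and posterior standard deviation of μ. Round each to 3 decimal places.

With known σ, the Normal prior is conjugate. Weight on the data is w = (n/σ²)/(n/σ² + 1/τ₀²) = 0.889996/(0.889996+6.57462) = 0.11923.
Posterior mean = w·x̄ + (1−w)·μ₀ = 0.11923·0.8 + 0.88077·-0.22 = -0.098. Posterior variance = 1/(0.889996+6.57462) = 0.133965, so SD = 0.366.

Posterior mean ≈ -0.098; posterior SD ≈ 0.366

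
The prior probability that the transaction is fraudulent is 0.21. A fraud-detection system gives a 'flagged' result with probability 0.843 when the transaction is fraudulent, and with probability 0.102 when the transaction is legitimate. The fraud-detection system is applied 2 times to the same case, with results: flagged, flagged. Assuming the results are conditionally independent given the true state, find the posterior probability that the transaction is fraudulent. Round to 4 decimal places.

Posterior P(H) ≈ 0.9478

Let H be the event that the transaction is fraudulent; start with P(H) = 0.21. P('flagged'|H) = 0.843, P('flagged'|¬H) = 0.102.
Update on result 1 ('flagged'): P(H) ← 0.843·0.2100 / (0.843·0.2100 + 0.102·0.7900) = 0.17703/0.25761 = 0.6872.
Update on result 2 ('flagged'): P(H) ← 0.843·0.6872 / (0.843·0.6872 + 0.102·0.3128) = 0.57931/0.61122 = 0.9478.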